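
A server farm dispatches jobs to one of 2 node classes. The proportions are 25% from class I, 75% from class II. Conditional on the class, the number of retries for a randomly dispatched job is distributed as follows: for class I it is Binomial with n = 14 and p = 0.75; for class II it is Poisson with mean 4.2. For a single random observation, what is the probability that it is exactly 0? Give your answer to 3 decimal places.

0.011

Conditional on each class, P(X = 0): I: 3.72529e-09; II: 0.0149956.
By total probability, P(X = 0) = 0.25·3.72529e-09 + 0.75·0.0149956 = 0.0112467.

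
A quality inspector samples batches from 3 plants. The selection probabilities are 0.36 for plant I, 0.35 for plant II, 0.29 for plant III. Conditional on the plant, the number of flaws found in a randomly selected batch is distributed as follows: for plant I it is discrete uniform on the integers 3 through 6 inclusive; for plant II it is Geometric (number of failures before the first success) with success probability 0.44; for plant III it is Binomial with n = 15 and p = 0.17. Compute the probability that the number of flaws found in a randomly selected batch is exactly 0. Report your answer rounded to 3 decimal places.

0.172

Conditional on each plant, P(X = 0): I: 0; II: 0.44; III: 0.0611183.
By total probability, P(X = 0) = 0.36·0 + 0.35·0.44 + 0.29·0.0611183 = 0.171724.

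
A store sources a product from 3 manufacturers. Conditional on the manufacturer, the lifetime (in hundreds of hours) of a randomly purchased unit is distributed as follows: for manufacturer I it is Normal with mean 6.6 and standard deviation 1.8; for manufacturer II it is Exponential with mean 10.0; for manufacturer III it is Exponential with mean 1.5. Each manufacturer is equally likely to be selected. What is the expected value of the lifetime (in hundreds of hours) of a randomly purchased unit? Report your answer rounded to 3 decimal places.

Component means — I: 6.6; II: 10; III: 1.5.
E[X] = 0.333333·6.6 + 0.333333·10 + 0.333333·1.5 = 6.03333.

6.033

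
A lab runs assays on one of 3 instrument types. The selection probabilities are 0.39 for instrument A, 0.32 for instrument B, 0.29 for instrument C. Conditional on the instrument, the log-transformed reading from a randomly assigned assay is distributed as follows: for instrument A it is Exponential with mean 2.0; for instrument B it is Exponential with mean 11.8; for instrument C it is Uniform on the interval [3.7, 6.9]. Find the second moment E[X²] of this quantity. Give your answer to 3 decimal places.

100.627

For each component E[X²] = Var + (mean)², giving A: 8; B: 278.48; C: 28.9433.
Overall E[X²] = 0.39·8 + 0.32·278.48 + 0.29·28.9433 = 100.627.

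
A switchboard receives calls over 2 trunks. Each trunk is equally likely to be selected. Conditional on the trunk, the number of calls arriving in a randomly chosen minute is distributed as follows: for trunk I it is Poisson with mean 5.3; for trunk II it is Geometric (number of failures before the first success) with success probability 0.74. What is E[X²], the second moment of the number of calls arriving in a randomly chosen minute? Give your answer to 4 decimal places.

For each component E[X²] = Var + (mean)², giving I: 33.39; II: 0.598247.
Overall E[X²] = 0.5·33.39 + 0.5·0.598247 = 16.9941.

16.9941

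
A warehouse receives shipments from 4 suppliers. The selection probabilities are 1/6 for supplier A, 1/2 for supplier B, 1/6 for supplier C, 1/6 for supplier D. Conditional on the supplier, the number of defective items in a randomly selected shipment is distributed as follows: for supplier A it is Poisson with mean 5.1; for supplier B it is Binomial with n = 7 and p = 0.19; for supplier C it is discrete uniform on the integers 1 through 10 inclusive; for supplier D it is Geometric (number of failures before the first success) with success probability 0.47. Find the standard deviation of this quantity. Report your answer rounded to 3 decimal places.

Per component, A: μ=5.1, E[X²]=31.11; B: μ=1.33, E[X²]=2.8462; C: μ=5.5, E[X²]=38.5; D: μ=1.12766, E[X²]=3.67089.
E[X] = 0.166667·5.1 + 0.5·1.33 + 0.166667·5.5 + 0.166667·1.12766 = 2.61961.
E[X²] = 0.166667·31.11 + 0.5·2.8462 + 0.166667·38.5 + 0.166667·3.67089 = 13.6366.
Var(X) = E[X²] − (E[X])² = 13.6366 − 6.86236 = 6.77423.
SD(X) = √6.77423 = 2.60273.

2.603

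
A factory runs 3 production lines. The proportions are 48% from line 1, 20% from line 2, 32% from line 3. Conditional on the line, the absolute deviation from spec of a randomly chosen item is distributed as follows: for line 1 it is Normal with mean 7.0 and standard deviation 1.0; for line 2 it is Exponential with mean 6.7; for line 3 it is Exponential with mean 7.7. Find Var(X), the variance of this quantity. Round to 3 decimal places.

Per component, 1: μ=7, E[X²]=50; 2: μ=6.7, E[X²]=89.78; 3: μ=7.7, E[X²]=118.58.
E[X] = 0.48·7 + 0.2·6.7 + 0.32·7.7 = 7.164.
E[X²] = 0.48·50 + 0.2·89.78 + 0.32·118.58 = 79.9016.
Var(X) = E[X²] − (E[X])² = 79.9016 − 51.3229 = 28.5787.

28.579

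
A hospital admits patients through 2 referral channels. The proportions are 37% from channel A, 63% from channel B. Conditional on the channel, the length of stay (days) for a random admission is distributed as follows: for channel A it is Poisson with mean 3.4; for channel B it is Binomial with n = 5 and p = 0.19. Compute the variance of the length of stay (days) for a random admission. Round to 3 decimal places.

3.142

Per component, A: μ=3.4, E[X²]=14.96; B: μ=0.95, E[X²]=1.672.
E[X] = 0.37·3.4 + 0.63·0.95 = 1.8565.
E[X²] = 0.37·14.96 + 0.63·1.672 = 6.58856.
Var(X) = E[X²] − (E[X])² = 6.58856 − 3.44659 = 3.14197.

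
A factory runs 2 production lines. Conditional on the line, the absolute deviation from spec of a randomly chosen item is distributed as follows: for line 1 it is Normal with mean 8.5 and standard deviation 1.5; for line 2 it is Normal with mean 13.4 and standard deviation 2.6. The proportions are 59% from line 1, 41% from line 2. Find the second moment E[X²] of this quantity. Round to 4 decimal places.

For each component E[X²] = Var + (mean)², giving 1: 74.5; 2: 186.32.
Overall E[X²] = 0.59·74.5 + 0.41·186.32 = 120.346.

120.3462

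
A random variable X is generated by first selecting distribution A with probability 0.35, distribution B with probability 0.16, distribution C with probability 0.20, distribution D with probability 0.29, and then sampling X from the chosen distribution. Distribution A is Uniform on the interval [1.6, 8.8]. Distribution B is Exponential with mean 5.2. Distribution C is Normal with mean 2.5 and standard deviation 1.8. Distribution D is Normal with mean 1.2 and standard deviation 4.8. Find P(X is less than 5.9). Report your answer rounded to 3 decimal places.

0.754

Conditional on each component, P(X < 5.9): A: 0.597222; B: 0.678454; C: 0.970547; D: 0.836251.
By total probability, P(X < 5.9) = 0.35·0.597222 + 0.16·0.678454 + 0.2·0.970547 + 0.29·0.836251 = 0.754203.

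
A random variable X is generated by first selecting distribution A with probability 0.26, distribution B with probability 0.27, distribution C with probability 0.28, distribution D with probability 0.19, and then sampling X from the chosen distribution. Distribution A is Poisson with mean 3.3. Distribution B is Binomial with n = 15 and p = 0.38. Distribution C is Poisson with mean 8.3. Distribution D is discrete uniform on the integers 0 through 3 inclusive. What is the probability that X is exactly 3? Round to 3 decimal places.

0.133

Conditional on each component, P(X = 3): A: 0.220912; B: 0.0805494; C: 0.0236831; D: 0.25.
By total probability, P(X = 3) = 0.26·0.220912 + 0.27·0.0805494 + 0.28·0.0236831 + 0.19·0.25 = 0.133317.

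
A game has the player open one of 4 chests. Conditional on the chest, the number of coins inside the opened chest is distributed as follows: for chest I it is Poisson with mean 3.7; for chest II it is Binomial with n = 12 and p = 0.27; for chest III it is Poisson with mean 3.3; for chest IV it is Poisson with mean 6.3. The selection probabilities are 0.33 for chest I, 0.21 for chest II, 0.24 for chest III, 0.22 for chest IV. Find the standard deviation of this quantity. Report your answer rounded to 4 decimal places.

Per component, I: μ=3.7, E[X²]=17.39; II: μ=3.24, E[X²]=12.8628; III: μ=3.3, E[X²]=14.19; IV: μ=6.3, E[X²]=45.99.
E[X] = 0.33·3.7 + 0.21·3.24 + 0.24·3.3 + 0.22·6.3 = 4.0794.
E[X²] = 0.33·17.39 + 0.21·12.8628 + 0.24·14.19 + 0.22·45.99 = 21.9633.
Var(X) = E[X²] − (E[X])² = 21.9633 − 16.6415 = 5.32178.
SD(X) = √5.32178 = 2.3069.

2.3069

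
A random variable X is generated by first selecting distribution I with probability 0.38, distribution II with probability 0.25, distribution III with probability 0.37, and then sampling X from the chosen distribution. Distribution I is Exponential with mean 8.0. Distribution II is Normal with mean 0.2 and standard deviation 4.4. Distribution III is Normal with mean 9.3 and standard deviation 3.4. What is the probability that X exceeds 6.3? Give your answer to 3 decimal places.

Conditional on each component, P(X > 6.3): I: 0.454981; II: 0.0828179; III: 0.811207.
By total probability, P(X > 6.3) = 0.38·0.454981 + 0.25·0.0828179 + 0.37·0.811207 = 0.493744.

0.494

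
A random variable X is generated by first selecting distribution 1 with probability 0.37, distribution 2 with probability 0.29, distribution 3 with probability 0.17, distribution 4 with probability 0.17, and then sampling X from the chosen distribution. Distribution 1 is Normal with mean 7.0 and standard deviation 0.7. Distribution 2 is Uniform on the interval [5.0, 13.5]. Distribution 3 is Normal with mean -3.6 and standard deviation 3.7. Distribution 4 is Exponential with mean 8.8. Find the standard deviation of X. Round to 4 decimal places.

Per component, 1: μ=7, E[X²]=49.49; 2: μ=9.25, E[X²]=91.5833; 3: μ=-3.6, E[X²]=26.65; 4: μ=8.8, E[X²]=154.88.
E[X] = 0.37·7 + 0.29·9.25 + 0.17·-3.6 + 0.17·8.8 = 6.1565.
E[X²] = 0.37·49.49 + 0.29·91.5833 + 0.17·26.65 + 0.17·154.88 = 75.7306.
Var(X) = E[X²] − (E[X])² = 75.7306 − 37.9025 = 37.8281.
SD(X) = √37.8281 = 6.15045.

6.1505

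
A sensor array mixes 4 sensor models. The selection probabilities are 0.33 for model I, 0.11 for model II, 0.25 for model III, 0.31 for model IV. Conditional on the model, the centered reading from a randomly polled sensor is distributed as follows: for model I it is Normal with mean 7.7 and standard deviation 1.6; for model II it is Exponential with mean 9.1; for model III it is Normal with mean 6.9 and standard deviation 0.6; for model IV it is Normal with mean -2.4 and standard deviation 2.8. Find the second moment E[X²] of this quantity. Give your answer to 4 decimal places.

For each component E[X²] = Var + (mean)², giving I: 61.85; II: 165.62; III: 47.97; IV: 13.6.
Overall E[X²] = 0.33·61.85 + 0.11·165.62 + 0.25·47.97 + 0.31·13.6 = 54.8372.

54.8372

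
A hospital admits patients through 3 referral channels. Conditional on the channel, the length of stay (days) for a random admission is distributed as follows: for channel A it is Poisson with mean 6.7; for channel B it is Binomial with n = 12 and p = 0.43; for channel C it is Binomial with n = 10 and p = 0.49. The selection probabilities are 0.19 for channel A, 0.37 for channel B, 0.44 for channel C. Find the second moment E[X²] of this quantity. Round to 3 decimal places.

32.406

For each component E[X²] = Var + (mean)², giving A: 51.59; B: 29.5668; C: 26.509.
Overall E[X²] = 0.19·51.59 + 0.37·29.5668 + 0.44·26.509 = 32.4058.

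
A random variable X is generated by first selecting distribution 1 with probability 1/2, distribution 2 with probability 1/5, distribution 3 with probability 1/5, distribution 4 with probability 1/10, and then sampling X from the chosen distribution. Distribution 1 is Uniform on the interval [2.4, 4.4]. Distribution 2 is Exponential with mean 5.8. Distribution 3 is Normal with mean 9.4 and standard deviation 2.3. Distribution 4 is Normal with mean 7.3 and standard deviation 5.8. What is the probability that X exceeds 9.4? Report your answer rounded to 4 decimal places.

0.1754

Conditional on each component, P(X > 9.4): 1: 0; 2: 0.197762; 3: 0.5; 4: 0.35865.
By total probability, P(X > 9.4) = 0.5·0 + 0.2·0.197762 + 0.2·0.5 + 0.1·0.35865 = 0.175417.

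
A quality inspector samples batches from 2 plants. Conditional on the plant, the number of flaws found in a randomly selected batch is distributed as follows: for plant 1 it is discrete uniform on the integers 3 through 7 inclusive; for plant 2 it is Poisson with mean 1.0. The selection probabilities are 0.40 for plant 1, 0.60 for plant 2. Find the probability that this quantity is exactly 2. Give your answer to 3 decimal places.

0.110

Conditional on each plant, P(X = 2): 1: 0; 2: 0.18394.
By total probability, P(X = 2) = 0.4·0 + 0.6·0.18394 = 0.110364.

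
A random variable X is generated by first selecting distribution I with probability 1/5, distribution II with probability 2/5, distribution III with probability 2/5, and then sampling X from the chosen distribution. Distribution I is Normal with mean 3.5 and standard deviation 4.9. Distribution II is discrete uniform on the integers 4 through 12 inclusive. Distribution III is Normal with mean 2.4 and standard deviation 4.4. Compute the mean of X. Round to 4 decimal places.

Component means — I: 3.5; II: 8; III: 2.4.
E[X] = 0.2·3.5 + 0.4·8 + 0.4·2.4 = 4.86.

4.8600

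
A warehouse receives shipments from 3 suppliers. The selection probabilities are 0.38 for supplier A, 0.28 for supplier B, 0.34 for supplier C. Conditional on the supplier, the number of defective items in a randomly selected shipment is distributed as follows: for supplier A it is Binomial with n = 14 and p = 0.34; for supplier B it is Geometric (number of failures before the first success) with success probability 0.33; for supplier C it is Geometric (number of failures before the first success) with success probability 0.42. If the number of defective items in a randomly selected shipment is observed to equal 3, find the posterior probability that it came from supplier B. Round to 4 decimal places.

0.2483

Likelihoods P(X=3 | ·): A: 0.148089; B: 0.0992518; C: 0.081947.
Posterior ∝ prior × likelihood. Numerator for B: 0.28·0.0992518 = 0.0277905.
Normalizing constant: 0.38·0.148089 + 0.28·0.0992518 + 0.34·0.081947 = 0.111926.
P(B | observation) = 0.0277905 / 0.111926 = 0.248293.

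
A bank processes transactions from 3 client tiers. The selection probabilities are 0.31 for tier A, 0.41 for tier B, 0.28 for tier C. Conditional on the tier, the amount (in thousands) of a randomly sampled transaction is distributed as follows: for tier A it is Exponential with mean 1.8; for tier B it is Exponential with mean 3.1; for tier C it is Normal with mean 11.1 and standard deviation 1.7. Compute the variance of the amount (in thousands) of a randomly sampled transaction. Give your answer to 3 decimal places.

Per component, A: μ=1.8, E[X²]=6.48; B: μ=3.1, E[X²]=19.22; C: μ=11.1, E[X²]=126.1.
E[X] = 0.31·1.8 + 0.41·3.1 + 0.28·11.1 = 4.937.
E[X²] = 0.31·6.48 + 0.41·19.22 + 0.28·126.1 = 45.197.
Var(X) = E[X²] − (E[X])² = 45.197 − 24.374 = 20.823.

20.823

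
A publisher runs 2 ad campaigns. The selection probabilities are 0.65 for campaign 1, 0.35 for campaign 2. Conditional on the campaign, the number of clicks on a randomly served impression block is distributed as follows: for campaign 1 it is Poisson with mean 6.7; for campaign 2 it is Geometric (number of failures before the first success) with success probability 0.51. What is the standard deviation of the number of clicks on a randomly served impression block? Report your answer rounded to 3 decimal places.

3.537

Per component, 1: μ=6.7, E[X²]=51.59; 2: μ=0.960784, E[X²]=2.807.
E[X] = 0.65·6.7 + 0.35·0.960784 = 4.69127.
E[X²] = 0.65·51.59 + 0.35·2.807 = 34.5159.
Var(X) = E[X²] − (E[X])² = 34.5159 − 22.0081 = 12.5079.
SD(X) = √12.5079 = 3.53665.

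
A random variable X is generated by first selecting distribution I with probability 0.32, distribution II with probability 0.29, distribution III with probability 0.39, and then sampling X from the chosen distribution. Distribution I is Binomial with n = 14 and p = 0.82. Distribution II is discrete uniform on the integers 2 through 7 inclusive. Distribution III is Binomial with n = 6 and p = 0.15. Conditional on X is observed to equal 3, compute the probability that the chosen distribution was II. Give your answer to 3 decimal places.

Likelihoods P(X=3 | ·): I: 1.28985e-06; II: 0.166667; III: 0.0414534.
Posterior ∝ prior × likelihood. Numerator for II: 0.29·0.166667 = 0.0483333.
Normalizing constant: 0.32·1.28985e-06 + 0.29·0.166667 + 0.39·0.0414534 = 0.0645006.
P(II | observation) = 0.0483333 / 0.0645006 = 0.749347.

0.749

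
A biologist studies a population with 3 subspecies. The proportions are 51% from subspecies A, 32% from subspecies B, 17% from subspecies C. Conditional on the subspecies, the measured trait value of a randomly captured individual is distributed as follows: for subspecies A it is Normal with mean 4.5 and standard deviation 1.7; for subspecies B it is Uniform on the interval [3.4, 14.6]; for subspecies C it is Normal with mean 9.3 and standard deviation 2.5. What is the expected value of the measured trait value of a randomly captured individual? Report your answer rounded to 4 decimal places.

6.7560

Component means — A: 4.5; B: 9; C: 9.3.
E[X] = 0.51·4.5 + 0.32·9 + 0.17·9.3 = 6.756.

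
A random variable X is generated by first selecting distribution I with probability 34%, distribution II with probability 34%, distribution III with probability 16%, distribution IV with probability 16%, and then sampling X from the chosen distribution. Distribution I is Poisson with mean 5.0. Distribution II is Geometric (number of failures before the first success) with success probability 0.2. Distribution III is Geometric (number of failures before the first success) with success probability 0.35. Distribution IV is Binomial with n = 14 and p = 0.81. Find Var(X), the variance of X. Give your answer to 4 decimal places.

18.0160

Per component, I: μ=5, E[X²]=30; II: μ=4, E[X²]=36; III: μ=1.85714, E[X²]=8.7551; IV: μ=11.34, E[X²]=130.75.
E[X] = 0.34·5 + 0.34·4 + 0.16·1.85714 + 0.16·11.34 = 5.17154.
E[X²] = 0.34·30 + 0.34·36 + 0.16·8.7551 + 0.16·130.75 = 44.7608.
Var(X) = E[X²] − (E[X])² = 44.7608 − 26.7449 = 18.016.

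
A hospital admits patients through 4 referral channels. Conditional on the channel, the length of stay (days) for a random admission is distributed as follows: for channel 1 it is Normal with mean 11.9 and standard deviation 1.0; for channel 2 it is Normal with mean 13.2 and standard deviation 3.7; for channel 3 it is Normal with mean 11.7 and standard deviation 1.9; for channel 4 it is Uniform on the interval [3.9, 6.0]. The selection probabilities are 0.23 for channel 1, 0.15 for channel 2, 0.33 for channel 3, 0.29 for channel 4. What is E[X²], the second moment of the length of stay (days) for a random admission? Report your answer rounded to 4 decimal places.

114.5671

For each component E[X²] = Var + (mean)², giving 1: 142.61; 2: 187.93; 3: 140.5; 4: 24.87.
Overall E[X²] = 0.23·142.61 + 0.15·187.93 + 0.33·140.5 + 0.29·24.87 = 114.567.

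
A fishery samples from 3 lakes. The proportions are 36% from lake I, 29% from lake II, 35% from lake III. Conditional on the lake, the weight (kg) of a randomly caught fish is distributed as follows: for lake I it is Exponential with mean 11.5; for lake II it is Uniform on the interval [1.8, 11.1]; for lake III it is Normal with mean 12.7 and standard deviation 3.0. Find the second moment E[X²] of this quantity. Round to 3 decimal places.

168.976

For each component E[X²] = Var + (mean)², giving I: 264.5; II: 48.81; III: 170.29.
Overall E[X²] = 0.36·264.5 + 0.29·48.81 + 0.35·170.29 = 168.976.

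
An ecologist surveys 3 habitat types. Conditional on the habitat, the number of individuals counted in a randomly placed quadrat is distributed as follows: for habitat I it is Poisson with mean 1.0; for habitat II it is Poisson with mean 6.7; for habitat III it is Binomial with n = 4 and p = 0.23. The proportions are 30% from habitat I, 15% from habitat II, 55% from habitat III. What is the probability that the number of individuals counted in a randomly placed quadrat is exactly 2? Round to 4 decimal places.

0.1628

Conditional on each habitat, P(X = 2): I: 0.18394; II: 0.0276278; III: 0.188186.
By total probability, P(X = 2) = 0.3·0.18394 + 0.15·0.0276278 + 0.55·0.188186 = 0.162829.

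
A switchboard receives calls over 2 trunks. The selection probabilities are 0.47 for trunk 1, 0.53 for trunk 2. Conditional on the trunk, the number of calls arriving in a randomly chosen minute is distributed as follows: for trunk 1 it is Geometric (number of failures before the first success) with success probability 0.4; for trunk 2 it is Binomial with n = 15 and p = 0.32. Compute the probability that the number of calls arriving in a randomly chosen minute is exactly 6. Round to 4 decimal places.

0.0973

Conditional on each trunk, P(X = 6): 1: 0.0186624; 2: 0.167064.
By total probability, P(X = 6) = 0.47·0.0186624 + 0.53·0.167064 = 0.0973155.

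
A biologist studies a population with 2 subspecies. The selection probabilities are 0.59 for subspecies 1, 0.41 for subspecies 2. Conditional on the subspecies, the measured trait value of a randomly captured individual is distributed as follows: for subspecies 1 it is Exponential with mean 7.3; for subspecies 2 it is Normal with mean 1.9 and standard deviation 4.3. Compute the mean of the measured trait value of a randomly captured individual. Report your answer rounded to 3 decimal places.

5.086

Component means — 1: 7.3; 2: 1.9.
E[X] = 0.59·7.3 + 0.41·1.9 = 5.086.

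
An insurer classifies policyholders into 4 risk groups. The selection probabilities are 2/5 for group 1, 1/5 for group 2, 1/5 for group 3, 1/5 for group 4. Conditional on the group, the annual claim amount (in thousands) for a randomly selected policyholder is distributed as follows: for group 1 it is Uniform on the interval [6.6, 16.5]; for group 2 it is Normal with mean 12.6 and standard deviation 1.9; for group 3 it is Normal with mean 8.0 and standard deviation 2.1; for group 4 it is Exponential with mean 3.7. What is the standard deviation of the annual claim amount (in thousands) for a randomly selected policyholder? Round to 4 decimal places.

4.2883

Per component, 1: μ=11.55, E[X²]=141.57; 2: μ=12.6, E[X²]=162.37; 3: μ=8, E[X²]=68.41; 4: μ=3.7, E[X²]=27.38.
E[X] = 0.4·11.55 + 0.2·12.6 + 0.2·8 + 0.2·3.7 = 9.48.
E[X²] = 0.4·141.57 + 0.2·162.37 + 0.2·68.41 + 0.2·27.38 = 108.26.
Var(X) = E[X²] − (E[X])² = 108.26 − 89.8704 = 18.3896.
SD(X) = √18.3896 = 4.28831.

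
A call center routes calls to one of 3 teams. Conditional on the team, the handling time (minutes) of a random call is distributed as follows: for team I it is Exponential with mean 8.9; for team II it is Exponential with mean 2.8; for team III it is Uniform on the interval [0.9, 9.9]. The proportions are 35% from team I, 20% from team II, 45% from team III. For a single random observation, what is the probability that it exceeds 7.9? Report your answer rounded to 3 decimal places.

0.256

Conditional on each team, P(X > 7.9): I: 0.411626; II: 0.0595209; III: 0.222222.
By total probability, P(X > 7.9) = 0.35·0.411626 + 0.2·0.0595209 + 0.45·0.222222 = 0.255973.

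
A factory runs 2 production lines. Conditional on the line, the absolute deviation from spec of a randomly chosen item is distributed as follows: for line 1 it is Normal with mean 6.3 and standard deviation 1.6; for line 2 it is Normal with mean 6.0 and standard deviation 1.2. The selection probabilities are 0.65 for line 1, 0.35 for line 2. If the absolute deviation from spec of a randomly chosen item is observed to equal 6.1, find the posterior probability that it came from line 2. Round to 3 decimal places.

Likelihoods f(6.1 | ·): 1: 0.247399; 2: 0.3313.
Posterior ∝ prior × likelihood. Numerator for 2: 0.35·0.3313 = 0.115955.
Normalizing constant: 0.65·0.247399 + 0.35·0.3313 = 0.276764.
P(2 | observation) = 0.115955 / 0.276764 = 0.418967.

0.419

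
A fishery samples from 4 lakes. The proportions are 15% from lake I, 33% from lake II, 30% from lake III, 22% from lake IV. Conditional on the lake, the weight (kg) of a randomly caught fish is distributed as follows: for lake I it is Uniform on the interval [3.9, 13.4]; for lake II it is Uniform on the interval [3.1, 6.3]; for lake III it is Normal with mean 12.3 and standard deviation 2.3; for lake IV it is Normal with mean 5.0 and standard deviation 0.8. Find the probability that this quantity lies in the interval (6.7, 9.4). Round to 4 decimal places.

0.0752

Conditional on each lake, P(6.7 < X < 9.4): I: 0.284211; II: 0; III: 0.0962276; IV: 0.0167933.
By total probability, P(6.7 < X < 9.4) = 0.15·0.284211 + 0.33·0 + 0.3·0.0962276 + 0.22·0.0167933 = 0.0751944.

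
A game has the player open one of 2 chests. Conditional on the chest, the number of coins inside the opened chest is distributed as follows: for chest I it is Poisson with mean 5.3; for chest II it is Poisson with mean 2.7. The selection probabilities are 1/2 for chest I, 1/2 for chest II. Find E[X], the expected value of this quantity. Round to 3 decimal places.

Component means — I: 5.3; II: 2.7.
E[X] = 0.5·5.3 + 0.5·2.7 = 4.

4.000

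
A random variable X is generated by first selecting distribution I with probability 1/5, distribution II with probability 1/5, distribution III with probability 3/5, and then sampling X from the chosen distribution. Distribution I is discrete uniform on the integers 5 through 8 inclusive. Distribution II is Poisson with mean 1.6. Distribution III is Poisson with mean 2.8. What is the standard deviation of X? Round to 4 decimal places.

Per component, I: μ=6.5, E[X²]=43.5; II: μ=1.6, E[X²]=4.16; III: μ=2.8, E[X²]=10.64.
E[X] = 0.2·6.5 + 0.2·1.6 + 0.6·2.8 = 3.3.
E[X²] = 0.2·43.5 + 0.2·4.16 + 0.6·10.64 = 15.916.
Var(X) = E[X²] − (E[X])² = 15.916 − 10.89 = 5.026.
SD(X) = √5.026 = 2.24187.

2.2419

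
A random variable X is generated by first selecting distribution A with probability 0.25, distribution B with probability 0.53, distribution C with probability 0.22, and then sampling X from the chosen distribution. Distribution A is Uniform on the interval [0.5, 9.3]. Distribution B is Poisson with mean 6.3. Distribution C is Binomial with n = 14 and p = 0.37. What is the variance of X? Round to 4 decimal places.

6.0806

Per component, A: μ=4.9, E[X²]=30.4633; B: μ=6.3, E[X²]=45.99; C: μ=5.18, E[X²]=30.0958.
E[X] = 0.25·4.9 + 0.53·6.3 + 0.22·5.18 = 5.7036.
E[X²] = 0.25·30.4633 + 0.53·45.99 + 0.22·30.0958 = 38.6116.
Var(X) = E[X²] − (E[X])² = 38.6116 − 32.5311 = 6.08056.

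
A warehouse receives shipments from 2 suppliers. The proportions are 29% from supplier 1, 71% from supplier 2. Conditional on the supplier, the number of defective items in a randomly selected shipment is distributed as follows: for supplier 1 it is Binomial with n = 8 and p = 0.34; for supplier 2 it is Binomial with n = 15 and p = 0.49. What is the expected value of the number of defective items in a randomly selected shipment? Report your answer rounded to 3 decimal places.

Component means — 1: 2.72; 2: 7.35.
E[X] = 0.29·2.72 + 0.71·7.35 = 6.0073.

6.007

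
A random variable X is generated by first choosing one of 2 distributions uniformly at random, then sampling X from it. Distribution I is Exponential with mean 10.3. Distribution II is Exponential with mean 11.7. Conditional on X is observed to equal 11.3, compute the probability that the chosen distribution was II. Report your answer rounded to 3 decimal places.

0.501

Likelihoods f(11.3 | ·): I: 0.0324118; II: 0.0325362.
Posterior ∝ prior × likelihood. Numerator for II: 0.5·0.0325362 = 0.0162681.
Normalizing constant: 0.5·0.0324118 + 0.5·0.0325362 = 0.032474.
P(II | observation) = 0.0162681 / 0.032474 = 0.500958.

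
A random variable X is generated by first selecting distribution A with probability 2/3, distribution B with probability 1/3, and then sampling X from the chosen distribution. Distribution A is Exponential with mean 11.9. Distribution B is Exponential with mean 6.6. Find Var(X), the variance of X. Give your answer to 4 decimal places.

115.1689

Per component, A: μ=11.9, E[X²]=283.22; B: μ=6.6, E[X²]=87.12.
E[X] = 0.666667·11.9 + 0.333333·6.6 = 10.1333.
E[X²] = 0.666667·283.22 + 0.333333·87.12 = 217.853.
Var(X) = E[X²] − (E[X])² = 217.853 − 102.684 = 115.169.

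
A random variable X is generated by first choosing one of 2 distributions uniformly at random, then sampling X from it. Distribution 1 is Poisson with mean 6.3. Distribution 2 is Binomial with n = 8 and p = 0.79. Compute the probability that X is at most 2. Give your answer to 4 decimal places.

Conditional on each component, P(X ≤ 2): 1: 0.0498465; 2: 0.00161636.
By total probability, P(X ≤ 2) = 0.5·0.0498465 + 0.5·0.00161636 = 0.0257314.

0.0257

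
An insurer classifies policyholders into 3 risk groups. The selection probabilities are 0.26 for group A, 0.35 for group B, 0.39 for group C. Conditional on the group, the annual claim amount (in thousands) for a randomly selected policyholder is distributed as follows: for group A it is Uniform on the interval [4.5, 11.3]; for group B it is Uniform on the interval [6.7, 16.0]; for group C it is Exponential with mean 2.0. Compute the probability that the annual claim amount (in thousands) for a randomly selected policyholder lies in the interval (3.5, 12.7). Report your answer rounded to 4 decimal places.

Conditional on each group, P(3.5 < X < 12.7): A: 1; B: 0.645161; C: 0.172027.
By total probability, P(3.5 < X < 12.7) = 0.26·1 + 0.35·0.645161 + 0.39·0.172027 = 0.552897.

0.5529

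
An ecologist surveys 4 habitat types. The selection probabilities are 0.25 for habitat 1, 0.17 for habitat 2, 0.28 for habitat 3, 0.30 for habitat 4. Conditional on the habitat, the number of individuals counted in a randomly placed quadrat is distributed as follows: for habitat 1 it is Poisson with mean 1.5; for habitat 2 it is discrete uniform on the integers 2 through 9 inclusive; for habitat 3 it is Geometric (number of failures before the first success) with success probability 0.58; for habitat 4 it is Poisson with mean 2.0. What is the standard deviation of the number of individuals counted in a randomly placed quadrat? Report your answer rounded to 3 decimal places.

Per component, 1: μ=1.5, E[X²]=3.75; 2: μ=5.5, E[X²]=35.5; 3: μ=0.724138, E[X²]=1.77289; 4: μ=2, E[X²]=6.
E[X] = 0.25·1.5 + 0.17·5.5 + 0.28·0.724138 + 0.3·2 = 2.11276.
E[X²] = 0.25·3.75 + 0.17·35.5 + 0.28·1.77289 + 0.3·6 = 9.26891.
Var(X) = E[X²] − (E[X])² = 9.26891 − 4.46375 = 4.80516.
SD(X) = √4.80516 = 2.19207.

2.192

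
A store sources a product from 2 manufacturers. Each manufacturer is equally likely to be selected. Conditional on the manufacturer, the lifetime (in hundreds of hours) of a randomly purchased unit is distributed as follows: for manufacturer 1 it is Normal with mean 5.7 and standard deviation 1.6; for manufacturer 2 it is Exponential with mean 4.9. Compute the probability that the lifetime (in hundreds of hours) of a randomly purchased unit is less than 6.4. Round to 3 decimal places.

Conditional on each manufacturer, P(X < 6.4): 1: 0.669126; 2: 0.729132.
By total probability, P(X < 6.4) = 0.5·0.669126 + 0.5·0.729132 = 0.699129.

0.699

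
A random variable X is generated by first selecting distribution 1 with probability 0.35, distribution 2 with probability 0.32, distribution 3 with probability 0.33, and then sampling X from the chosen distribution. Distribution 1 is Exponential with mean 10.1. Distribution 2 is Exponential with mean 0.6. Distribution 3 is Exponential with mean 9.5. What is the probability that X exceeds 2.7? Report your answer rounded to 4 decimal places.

0.5198

Conditional on each component, P(X > 2.7): 1: 0.765423; 2: 0.011109; 3: 0.752608.
By total probability, P(X > 2.7) = 0.35·0.765423 + 0.32·0.011109 + 0.33·0.752608 = 0.519814.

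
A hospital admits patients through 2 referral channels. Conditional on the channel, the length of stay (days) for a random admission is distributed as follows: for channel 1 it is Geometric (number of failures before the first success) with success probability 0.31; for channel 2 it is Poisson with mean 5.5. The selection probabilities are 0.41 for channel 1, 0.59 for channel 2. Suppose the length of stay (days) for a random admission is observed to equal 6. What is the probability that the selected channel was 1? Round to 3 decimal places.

0.129

Likelihoods P(X=6 | ·): 1: 0.0334546; 2: 0.157117.
Posterior ∝ prior × likelihood. Numerator for 1: 0.41·0.0334546 = 0.0137164.
Normalizing constant: 0.41·0.0334546 + 0.59·0.157117 = 0.106416.
P(1 | observation) = 0.0137164 / 0.106416 = 0.128895.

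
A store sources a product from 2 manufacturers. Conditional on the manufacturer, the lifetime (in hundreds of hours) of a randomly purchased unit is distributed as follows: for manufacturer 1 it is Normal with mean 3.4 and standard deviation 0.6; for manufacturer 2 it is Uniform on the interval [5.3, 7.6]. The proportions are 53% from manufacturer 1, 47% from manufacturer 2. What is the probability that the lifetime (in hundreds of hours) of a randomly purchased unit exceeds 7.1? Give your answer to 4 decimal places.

0.1022

Conditional on each manufacturer, P(X > 7.1): 1: 3.48723e-10; 2: 0.217391.
By total probability, P(X > 7.1) = 0.53·3.48723e-10 + 0.47·0.217391 = 0.102174.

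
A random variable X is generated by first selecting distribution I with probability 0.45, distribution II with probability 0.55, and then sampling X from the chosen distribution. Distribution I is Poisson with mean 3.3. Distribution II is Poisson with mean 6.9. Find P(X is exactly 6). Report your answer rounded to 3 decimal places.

Conditional on each component, P(X = 6): I: 0.0661575; II: 0.151053.
By total probability, P(X = 6) = 0.45·0.0661575 + 0.55·0.151053 = 0.11285.

0.113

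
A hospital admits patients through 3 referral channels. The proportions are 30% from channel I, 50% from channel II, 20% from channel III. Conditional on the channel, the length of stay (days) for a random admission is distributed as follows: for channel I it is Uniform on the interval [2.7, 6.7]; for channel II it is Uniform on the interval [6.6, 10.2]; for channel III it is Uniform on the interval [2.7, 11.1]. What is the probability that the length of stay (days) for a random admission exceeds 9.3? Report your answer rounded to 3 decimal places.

Conditional on each channel, P(X > 9.3): I: 0; II: 0.25; III: 0.214286.
By total probability, P(X > 9.3) = 0.3·0 + 0.5·0.25 + 0.2·0.214286 = 0.167857.

0.168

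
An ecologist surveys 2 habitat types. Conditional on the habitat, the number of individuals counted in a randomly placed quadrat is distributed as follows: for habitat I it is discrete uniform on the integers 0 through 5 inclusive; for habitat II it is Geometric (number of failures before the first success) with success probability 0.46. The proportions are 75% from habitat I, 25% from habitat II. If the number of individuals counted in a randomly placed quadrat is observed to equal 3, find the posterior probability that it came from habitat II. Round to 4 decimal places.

Likelihoods P(X=3 | ·): I: 0.166667; II: 0.0724334.
Posterior ∝ prior × likelihood. Numerator for II: 0.25·0.0724334 = 0.0181084.
Normalizing constant: 0.75·0.166667 + 0.25·0.0724334 = 0.143108.
P(II | observation) = 0.0181084 / 0.143108 = 0.126536.

0.1265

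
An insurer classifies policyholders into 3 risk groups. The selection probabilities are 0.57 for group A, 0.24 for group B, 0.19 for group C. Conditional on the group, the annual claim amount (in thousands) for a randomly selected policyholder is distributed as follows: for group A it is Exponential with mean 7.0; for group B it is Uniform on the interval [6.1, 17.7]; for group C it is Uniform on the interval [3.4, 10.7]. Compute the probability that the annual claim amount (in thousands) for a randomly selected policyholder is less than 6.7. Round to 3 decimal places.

Conditional on each group, P(X < 6.7): A: 0.616012; B: 0.0517241; C: 0.452055.
By total probability, P(X < 6.7) = 0.57·0.616012 + 0.24·0.0517241 + 0.19·0.452055 = 0.449431.

0.449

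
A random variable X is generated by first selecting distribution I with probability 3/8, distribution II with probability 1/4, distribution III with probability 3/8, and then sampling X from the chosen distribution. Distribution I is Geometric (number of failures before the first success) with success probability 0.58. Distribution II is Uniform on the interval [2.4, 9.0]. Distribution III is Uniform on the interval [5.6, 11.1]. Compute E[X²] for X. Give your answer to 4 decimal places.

For each component E[X²] = Var + (mean)², giving I: 1.77289; II: 36.12; III: 72.2433.
Overall E[X²] = 0.375·1.77289 + 0.25·36.12 + 0.375·72.2433 = 36.7861.

36.7861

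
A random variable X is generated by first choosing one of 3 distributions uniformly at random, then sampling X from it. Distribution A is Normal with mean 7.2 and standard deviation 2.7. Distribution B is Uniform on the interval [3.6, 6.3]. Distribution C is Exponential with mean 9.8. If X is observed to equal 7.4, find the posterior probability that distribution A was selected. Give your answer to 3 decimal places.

0.754

Likelihoods f(7.4 | ·): A: 0.147352; B: 0; C: 0.0479554.
Posterior ∝ prior × likelihood. Numerator for A: 0.333333·0.147352 = 0.0491172.
Normalizing constant: 0.333333·0.147352 + 0.333333·0 + 0.333333·0.0479554 = 0.0651023.
P(A | observation) = 0.0491172 / 0.0651023 = 0.754462.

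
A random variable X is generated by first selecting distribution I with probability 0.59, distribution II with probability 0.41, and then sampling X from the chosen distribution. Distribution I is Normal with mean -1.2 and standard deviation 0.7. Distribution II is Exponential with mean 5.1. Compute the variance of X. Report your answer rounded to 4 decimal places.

Per component, I: μ=-1.2, E[X²]=1.93; II: μ=5.1, E[X²]=52.02.
E[X] = 0.59·-1.2 + 0.41·5.1 = 1.383.
E[X²] = 0.59·1.93 + 0.41·52.02 = 22.4669.
Var(X) = E[X²] − (E[X])² = 22.4669 − 1.91269 = 20.5542.

20.5542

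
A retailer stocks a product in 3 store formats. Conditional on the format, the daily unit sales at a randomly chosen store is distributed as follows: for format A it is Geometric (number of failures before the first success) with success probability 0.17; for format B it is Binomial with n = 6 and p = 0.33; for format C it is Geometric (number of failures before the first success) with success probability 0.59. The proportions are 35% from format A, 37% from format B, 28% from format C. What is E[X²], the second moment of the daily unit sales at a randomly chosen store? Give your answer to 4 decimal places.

For each component E[X²] = Var + (mean)², giving A: 52.5571; B: 5.247; C: 1.66073.
Overall E[X²] = 0.35·52.5571 + 0.37·5.247 + 0.28·1.66073 = 20.8014.

20.8014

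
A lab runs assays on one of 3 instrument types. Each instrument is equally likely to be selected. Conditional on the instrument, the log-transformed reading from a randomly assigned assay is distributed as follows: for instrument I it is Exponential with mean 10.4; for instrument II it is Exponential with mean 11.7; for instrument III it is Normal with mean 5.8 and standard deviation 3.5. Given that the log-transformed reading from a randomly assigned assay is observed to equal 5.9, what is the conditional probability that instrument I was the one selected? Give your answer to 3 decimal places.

Likelihoods f(5.9 | ·): I: 0.054524; II: 0.0516192; III: 0.113937.
Posterior ∝ prior × likelihood. Numerator for I: 0.333333·0.054524 = 0.0181747.
Normalizing constant: 0.333333·0.054524 + 0.333333·0.0516192 + 0.333333·0.113937 = 0.0733601.
P(I | observation) = 0.0181747 / 0.0733601 = 0.247746.

0.248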